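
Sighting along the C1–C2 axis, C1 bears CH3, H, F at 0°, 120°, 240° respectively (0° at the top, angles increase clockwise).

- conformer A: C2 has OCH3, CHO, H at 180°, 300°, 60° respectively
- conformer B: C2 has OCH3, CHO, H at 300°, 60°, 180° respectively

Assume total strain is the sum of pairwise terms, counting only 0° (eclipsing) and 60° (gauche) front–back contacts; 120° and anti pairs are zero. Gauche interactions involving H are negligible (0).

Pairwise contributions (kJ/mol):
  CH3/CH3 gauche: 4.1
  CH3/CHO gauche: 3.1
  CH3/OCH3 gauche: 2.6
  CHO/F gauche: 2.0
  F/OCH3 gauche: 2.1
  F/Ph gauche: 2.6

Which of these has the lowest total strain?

A is staggered. CH3 at 0° is gauche with CHO at 300° (3.1); F at 240° is gauche with OCH3 at 180° (2.1); F at 240° is gauche with CHO at 300° (2.0). Total 7.2 kJ/mol.
B is staggered. CH3 at 0° is gauche with OCH3 at 300° (2.6); CH3 at 0° is gauche with CHO at 60° (3.1); F at 240° is gauche with OCH3 at 300° (2.1). Total 7.8 kJ/mol.
A has the lowest total (7.2 kJ/mol).

A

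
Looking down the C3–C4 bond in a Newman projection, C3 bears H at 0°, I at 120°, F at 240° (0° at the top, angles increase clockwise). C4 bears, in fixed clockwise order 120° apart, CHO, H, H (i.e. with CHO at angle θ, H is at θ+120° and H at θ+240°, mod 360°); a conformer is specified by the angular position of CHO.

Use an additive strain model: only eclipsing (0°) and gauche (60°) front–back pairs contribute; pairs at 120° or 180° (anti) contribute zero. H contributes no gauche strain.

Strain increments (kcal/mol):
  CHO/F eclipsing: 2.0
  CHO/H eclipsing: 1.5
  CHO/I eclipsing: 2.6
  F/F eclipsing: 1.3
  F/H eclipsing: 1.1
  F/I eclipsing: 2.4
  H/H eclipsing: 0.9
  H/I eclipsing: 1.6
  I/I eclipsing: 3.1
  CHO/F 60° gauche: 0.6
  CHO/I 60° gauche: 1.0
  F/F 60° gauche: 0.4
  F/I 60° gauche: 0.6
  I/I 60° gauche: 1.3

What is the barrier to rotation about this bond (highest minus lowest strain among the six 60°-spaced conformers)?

CHO at 0° (eclipsed): H–CHO eclipsed, I–H eclipsed, F–H eclipsed; 1.5 + 1.6 + 1.1 = 4.2 kcal/mol.
CHO at 60° (staggered): I–CHO gauche; 1.0 = 1.0 kcal/mol.
CHO at 120° (eclipsed): H–H eclipsed, I–CHO eclipsed, F–H eclipsed; 0.9 + 2.6 + 1.1 = 4.6 kcal/mol.
CHO at 180° (staggered): I–CHO gauche, F–CHO gauche; 1.0 + 0.6 = 1.6 kcal/mol.
CHO at 240° (eclipsed): H–H eclipsed, I–H eclipsed, F–CHO eclipsed; 0.9 + 1.6 + 2.0 = 4.5 kcal/mol.
CHO at 300° (staggered): F–CHO gauche; 0.6 = 0.6 kcal/mol.
Max at 120° (4.6 kcal/mol), min at 300° (0.6 kcal/mol); barrier = 4.0 kcal/mol.

4.0 kcal/mol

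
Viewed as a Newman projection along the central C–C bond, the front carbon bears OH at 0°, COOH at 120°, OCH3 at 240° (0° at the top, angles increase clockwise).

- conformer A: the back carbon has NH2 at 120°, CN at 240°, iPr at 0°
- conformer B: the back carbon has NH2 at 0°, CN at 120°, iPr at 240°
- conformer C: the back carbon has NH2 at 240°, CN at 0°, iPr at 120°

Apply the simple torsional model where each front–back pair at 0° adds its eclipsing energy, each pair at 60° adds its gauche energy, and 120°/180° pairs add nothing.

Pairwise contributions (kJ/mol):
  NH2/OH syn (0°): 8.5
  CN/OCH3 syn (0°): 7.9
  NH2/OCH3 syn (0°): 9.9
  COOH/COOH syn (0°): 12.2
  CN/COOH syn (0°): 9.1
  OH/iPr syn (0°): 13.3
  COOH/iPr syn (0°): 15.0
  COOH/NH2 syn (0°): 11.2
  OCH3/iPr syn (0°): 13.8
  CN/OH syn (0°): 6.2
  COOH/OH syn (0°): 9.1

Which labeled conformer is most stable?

C

A is eclipsed. OH at 0° is eclipsed with iPr at 0° (13.3); COOH at 120° is eclipsed with NH2 at 120° (11.2); OCH3 at 240° is eclipsed with CN at 240° (7.9). Total 32.4 kJ/mol.
B is eclipsed. OH at 0° is eclipsed with NH2 at 0° (8.5); COOH at 120° is eclipsed with CN at 120° (9.1); OCH3 at 240° is eclipsed with iPr at 240° (13.8). Total 31.4 kJ/mol.
C is eclipsed. OH at 0° is eclipsed with CN at 0° (6.2); COOH at 120° is eclipsed with iPr at 120° (15.0); OCH3 at 240° is eclipsed with NH2 at 240° (9.9). Total 31.1 kJ/mol.
C has the lowest total (31.1 kJ/mol).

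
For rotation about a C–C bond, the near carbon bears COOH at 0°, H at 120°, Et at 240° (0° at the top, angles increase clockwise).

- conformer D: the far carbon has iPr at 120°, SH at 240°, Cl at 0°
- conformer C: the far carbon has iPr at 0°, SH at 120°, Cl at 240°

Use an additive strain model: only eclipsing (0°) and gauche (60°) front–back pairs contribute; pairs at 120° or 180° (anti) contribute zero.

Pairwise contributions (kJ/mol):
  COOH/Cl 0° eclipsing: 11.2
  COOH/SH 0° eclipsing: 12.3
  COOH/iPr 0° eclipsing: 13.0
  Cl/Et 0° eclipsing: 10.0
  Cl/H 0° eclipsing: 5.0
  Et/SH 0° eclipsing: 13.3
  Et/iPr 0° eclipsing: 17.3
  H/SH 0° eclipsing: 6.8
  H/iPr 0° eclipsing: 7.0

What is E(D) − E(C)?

+1.7 kJ/mol

D (eclipsed): COOH(0°)/Cl(0°) eclipsed 11.2; H(120°)/iPr(120°) eclipsed 7.0; Et(240°)/SH(240°) eclipsed 13.3 → 31.5 kJ/mol.
C (eclipsed): COOH(0°)/iPr(0°) eclipsed 13.0; H(120°)/SH(120°) eclipsed 6.8; Et(240°)/Cl(240°) eclipsed 10.0 → 29.8 kJ/mol.
E(D) − E(C) = 31.5 − 29.8 = +1.7 kJ/mol.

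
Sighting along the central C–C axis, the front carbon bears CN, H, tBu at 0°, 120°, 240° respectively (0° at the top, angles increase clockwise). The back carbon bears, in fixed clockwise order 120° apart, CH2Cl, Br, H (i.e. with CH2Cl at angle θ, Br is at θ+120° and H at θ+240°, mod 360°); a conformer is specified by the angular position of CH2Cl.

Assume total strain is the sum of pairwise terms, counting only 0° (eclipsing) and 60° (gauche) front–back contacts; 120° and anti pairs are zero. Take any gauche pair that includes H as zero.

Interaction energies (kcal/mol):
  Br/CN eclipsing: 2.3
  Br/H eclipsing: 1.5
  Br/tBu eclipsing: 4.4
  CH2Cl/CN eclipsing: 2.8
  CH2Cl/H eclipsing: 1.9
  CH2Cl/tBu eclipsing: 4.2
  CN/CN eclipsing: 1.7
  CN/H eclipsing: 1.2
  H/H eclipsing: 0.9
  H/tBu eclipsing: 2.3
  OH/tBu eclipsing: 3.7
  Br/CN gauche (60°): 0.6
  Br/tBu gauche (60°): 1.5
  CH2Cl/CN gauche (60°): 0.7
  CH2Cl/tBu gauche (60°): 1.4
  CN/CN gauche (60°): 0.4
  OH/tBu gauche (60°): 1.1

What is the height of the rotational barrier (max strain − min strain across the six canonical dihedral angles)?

5.3 kcal/mol

CH2Cl at 0° (eclipsed): CN(0°)/CH2Cl(0°) eclipsed 2.8; H(120°)/Br(120°) eclipsed 1.5; tBu(240°)/H(240°) eclipsed 2.3 → 6.6 kcal/mol.
CH2Cl at 60° (staggered): CN(0°)/CH2Cl(60°) gauche 0.7; tBu(240°)/Br(180°) gauche 1.5 → 2.2 kcal/mol.
CH2Cl at 120° (eclipsed): CN(0°)/H(0°) eclipsed 1.2; H(120°)/CH2Cl(120°) eclipsed 1.9; tBu(240°)/Br(240°) eclipsed 4.4 → 7.5 kcal/mol.
CH2Cl at 180° (staggered): CN(0°)/Br(300°) gauche 0.6; tBu(240°)/CH2Cl(180°) gauche 1.4; tBu(240°)/Br(300°) gauche 1.5 → 3.5 kcal/mol.
CH2Cl at 240° (eclipsed): CN(0°)/Br(0°) eclipsed 2.3; H(120°)/H(120°) eclipsed 0.9; tBu(240°)/CH2Cl(240°) eclipsed 4.2 → 7.4 kcal/mol.
CH2Cl at 300° (staggered): CN(0°)/CH2Cl(300°) gauche 0.7; CN(0°)/Br(60°) gauche 0.6; tBu(240°)/CH2Cl(300°) gauche 1.4 → 2.7 kcal/mol.
Max at 120° (7.5 kcal/mol), min at 60° (2.2 kcal/mol); barrier = 5.3 kcal/mol.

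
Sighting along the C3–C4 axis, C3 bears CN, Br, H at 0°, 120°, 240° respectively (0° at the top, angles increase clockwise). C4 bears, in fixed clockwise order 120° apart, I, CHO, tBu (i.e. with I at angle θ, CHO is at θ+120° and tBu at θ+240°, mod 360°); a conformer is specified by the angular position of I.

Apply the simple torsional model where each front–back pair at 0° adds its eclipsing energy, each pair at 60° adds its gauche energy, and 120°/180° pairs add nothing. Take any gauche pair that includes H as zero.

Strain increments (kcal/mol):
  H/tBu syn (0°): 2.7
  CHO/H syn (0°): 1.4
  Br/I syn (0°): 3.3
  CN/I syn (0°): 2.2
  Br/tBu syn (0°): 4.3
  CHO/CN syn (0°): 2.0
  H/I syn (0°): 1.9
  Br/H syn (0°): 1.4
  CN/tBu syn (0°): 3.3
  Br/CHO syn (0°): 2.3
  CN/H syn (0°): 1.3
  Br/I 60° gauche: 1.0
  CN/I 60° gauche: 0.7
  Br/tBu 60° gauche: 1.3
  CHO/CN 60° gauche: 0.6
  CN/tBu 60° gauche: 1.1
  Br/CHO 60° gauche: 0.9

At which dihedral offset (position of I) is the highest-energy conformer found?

240°

I at 0° (eclipsed): CN–I eclipsed, Br–CHO eclipsed, H–tBu eclipsed; 2.2 + 2.3 + 2.7 = 7.2 kcal/mol.
I at 60° (staggered): CN–I gauche, CN–tBu gauche, Br–I gauche, Br–CHO gauche; 0.7 + 1.1 + 1.0 + 0.9 = 3.7 kcal/mol.
I at 120° (eclipsed): CN–tBu eclipsed, Br–I eclipsed, H–CHO eclipsed; 3.3 + 3.3 + 1.4 = 8.0 kcal/mol.
I at 180° (staggered): CN–CHO gauche, CN–tBu gauche, Br–I gauche, Br–tBu gauche; 0.6 + 1.1 + 1.0 + 1.3 = 4.0 kcal/mol.
I at 240° (eclipsed): CN–CHO eclipsed, Br–tBu eclipsed, H–I eclipsed; 2.0 + 4.3 + 1.9 = 8.2 kcal/mol.
I at 300° (staggered): CN–I gauche, CN–CHO gauche, Br–CHO gauche, Br–tBu gauche; 0.7 + 0.6 + 0.9 + 1.3 = 3.5 kcal/mol.
The maximum (8.2 kcal/mol) occurs with I at 240°.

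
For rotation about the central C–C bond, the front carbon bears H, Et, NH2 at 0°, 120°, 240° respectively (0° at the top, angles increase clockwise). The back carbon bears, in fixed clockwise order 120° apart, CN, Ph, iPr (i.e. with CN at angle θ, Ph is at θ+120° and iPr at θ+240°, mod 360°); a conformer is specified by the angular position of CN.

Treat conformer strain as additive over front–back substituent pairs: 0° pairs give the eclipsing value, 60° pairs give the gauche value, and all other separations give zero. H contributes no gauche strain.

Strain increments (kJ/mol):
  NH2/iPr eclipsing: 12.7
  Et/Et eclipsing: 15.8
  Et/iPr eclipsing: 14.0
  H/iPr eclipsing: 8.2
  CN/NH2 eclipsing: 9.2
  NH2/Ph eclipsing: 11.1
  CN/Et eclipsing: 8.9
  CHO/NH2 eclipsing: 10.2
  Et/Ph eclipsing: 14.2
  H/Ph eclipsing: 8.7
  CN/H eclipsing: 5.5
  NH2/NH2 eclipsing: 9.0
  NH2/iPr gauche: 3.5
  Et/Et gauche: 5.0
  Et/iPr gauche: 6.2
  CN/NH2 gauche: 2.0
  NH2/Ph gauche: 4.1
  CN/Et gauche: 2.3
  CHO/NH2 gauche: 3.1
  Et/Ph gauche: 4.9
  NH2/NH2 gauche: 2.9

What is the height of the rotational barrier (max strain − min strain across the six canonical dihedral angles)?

CN at 0° (eclipsed): H(0°)/CN(0°) eclipsed 5.5; Et(120°)/Ph(120°) eclipsed 14.2; NH2(240°)/iPr(240°) eclipsed 12.7 → 32.4 kJ/mol.
CN at 60° (staggered): Et(120°)/CN(60°) gauche 2.3; Et(120°)/Ph(180°) gauche 4.9; NH2(240°)/Ph(180°) gauche 4.1; NH2(240°)/iPr(300°) gauche 3.5 → 14.8 kJ/mol.
CN at 120° (eclipsed): H(0°)/iPr(0°) eclipsed 8.2; Et(120°)/CN(120°) eclipsed 8.9; NH2(240°)/Ph(240°) eclipsed 11.1 → 28.2 kJ/mol.
CN at 180° (staggered): Et(120°)/CN(180°) gauche 2.3; Et(120°)/iPr(60°) gauche 6.2; NH2(240°)/CN(180°) gauche 2.0; NH2(240°)/Ph(300°) gauche 4.1 → 14.6 kJ/mol.
CN at 240° (eclipsed): H(0°)/Ph(0°) eclipsed 8.7; Et(120°)/iPr(120°) eclipsed 14.0; NH2(240°)/CN(240°) eclipsed 9.2 → 31.9 kJ/mol.
CN at 300° (staggered): Et(120°)/Ph(60°) gauche 4.9; Et(120°)/iPr(180°) gauche 6.2; NH2(240°)/CN(300°) gauche 2.0; NH2(240°)/iPr(180°) gauche 3.5 → 16.6 kJ/mol.
Max at 0° (32.4 kJ/mol), min at 180° (14.6 kJ/mol); barrier = 17.8 kJ/mol.

17.8 kJ/mol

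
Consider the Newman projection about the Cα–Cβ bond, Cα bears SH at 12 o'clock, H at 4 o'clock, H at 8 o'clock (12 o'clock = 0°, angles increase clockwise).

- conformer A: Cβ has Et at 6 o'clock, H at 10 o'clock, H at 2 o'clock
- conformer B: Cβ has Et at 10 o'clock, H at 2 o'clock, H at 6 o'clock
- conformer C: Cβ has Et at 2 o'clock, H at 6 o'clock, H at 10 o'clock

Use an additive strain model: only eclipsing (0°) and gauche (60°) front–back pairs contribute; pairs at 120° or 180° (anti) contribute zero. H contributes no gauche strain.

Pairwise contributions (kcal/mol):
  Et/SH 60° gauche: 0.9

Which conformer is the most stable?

A

A (staggered): no non-H gauche contacts → 0.0 kcal/mol.
B (staggered): SH(0°)/Et(300°) gauche 0.9 → 0.9 kcal/mol.
C (staggered): SH(0°)/Et(60°) gauche 0.9 → 0.9 kcal/mol.
A has the lowest total (0.0 kcal/mol).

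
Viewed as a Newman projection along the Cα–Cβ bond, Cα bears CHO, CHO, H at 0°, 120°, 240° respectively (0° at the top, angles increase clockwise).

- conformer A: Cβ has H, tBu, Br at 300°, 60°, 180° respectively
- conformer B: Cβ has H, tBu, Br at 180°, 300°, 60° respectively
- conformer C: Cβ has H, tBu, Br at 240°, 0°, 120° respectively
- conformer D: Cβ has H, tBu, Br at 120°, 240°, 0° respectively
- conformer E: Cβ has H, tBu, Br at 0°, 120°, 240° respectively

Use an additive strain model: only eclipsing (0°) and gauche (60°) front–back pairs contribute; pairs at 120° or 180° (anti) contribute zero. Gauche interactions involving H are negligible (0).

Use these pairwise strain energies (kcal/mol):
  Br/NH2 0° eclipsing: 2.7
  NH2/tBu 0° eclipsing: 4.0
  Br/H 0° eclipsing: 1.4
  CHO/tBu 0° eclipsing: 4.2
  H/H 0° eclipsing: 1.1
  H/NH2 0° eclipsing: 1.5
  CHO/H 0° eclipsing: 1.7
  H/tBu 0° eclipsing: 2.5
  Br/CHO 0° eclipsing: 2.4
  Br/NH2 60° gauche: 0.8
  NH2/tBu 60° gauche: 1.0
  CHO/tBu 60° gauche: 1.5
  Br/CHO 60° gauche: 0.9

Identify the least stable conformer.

C

A (staggered): CHO(0°)/tBu(60°) gauche 1.5; CHO(120°)/tBu(60°) gauche 1.5; CHO(120°)/Br(180°) gauche 0.9 → 3.9 kcal/mol.
B (staggered): CHO(0°)/tBu(300°) gauche 1.5; CHO(0°)/Br(60°) gauche 0.9; CHO(120°)/Br(60°) gauche 0.9 → 3.3 kcal/mol.
C (eclipsed): CHO(0°)/tBu(0°) eclipsed 4.2; CHO(120°)/Br(120°) eclipsed 2.4; H(240°)/H(240°) eclipsed 1.1 → 7.7 kcal/mol.
D (eclipsed): CHO(0°)/Br(0°) eclipsed 2.4; CHO(120°)/H(120°) eclipsed 1.7; H(240°)/tBu(240°) eclipsed 2.5 → 6.6 kcal/mol.
E (eclipsed): CHO(0°)/H(0°) eclipsed 1.7; CHO(120°)/tBu(120°) eclipsed 4.2; H(240°)/Br(240°) eclipsed 1.4 → 7.3 kcal/mol.
C has the highest total (7.7 kcal/mol).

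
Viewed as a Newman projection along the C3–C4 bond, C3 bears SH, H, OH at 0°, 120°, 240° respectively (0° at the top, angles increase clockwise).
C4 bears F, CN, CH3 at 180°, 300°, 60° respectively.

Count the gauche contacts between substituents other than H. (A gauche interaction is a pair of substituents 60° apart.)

4

Non-H gauche pairs: SH(0°)/CN(300°); SH(0°)/CH3(60°); OH(240°)/F(180°); OH(240°)/CN(300°) — 4 interactions.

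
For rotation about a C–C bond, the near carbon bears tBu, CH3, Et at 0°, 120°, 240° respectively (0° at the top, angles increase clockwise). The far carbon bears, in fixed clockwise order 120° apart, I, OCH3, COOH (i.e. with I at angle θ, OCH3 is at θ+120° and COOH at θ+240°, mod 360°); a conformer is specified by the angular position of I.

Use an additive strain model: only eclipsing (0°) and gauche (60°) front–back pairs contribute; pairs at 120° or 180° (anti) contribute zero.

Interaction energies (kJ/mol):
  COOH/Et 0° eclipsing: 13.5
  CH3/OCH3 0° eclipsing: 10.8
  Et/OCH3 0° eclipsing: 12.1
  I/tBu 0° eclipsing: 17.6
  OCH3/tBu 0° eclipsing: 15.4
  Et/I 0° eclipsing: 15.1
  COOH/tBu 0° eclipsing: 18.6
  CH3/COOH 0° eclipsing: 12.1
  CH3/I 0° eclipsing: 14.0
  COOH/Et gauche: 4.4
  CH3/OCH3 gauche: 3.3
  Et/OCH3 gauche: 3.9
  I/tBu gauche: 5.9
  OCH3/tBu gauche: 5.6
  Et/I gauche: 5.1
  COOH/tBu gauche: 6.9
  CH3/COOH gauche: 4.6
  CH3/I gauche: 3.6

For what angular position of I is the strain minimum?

60°

I at 0° (eclipsed): tBu(0°)/I(0°) eclipsed 17.6; CH3(120°)/OCH3(120°) eclipsed 10.8; Et(240°)/COOH(240°) eclipsed 13.5 → 41.9 kJ/mol.
I at 60° (staggered): tBu(0°)/I(60°) gauche 5.9; tBu(0°)/COOH(300°) gauche 6.9; CH3(120°)/I(60°) gauche 3.6; CH3(120°)/OCH3(180°) gauche 3.3; Et(240°)/OCH3(180°) gauche 3.9; Et(240°)/COOH(300°) gauche 4.4 → 28.0 kJ/mol.
I at 120° (eclipsed): tBu(0°)/COOH(0°) eclipsed 18.6; CH3(120°)/I(120°) eclipsed 14.0; Et(240°)/OCH3(240°) eclipsed 12.1 → 44.7 kJ/mol.
I at 180° (staggered): tBu(0°)/OCH3(300°) gauche 5.6; tBu(0°)/COOH(60°) gauche 6.9; CH3(120°)/I(180°) gauche 3.6; CH3(120°)/COOH(60°) gauche 4.6; Et(240°)/I(180°) gauche 5.1; Et(240°)/OCH3(300°) gauche 3.9 → 29.7 kJ/mol.
I at 240° (eclipsed): tBu(0°)/OCH3(0°) eclipsed 15.4; CH3(120°)/COOH(120°) eclipsed 12.1; Et(240°)/I(240°) eclipsed 15.1 → 42.6 kJ/mol.
I at 300° (staggered): tBu(0°)/I(300°) gauche 5.9; tBu(0°)/OCH3(60°) gauche 5.6; CH3(120°)/OCH3(60°) gauche 3.3; CH3(120°)/COOH(180°) gauche 4.6; Et(240°)/I(300°) gauche 5.1; Et(240°)/COOH(180°) gauche 4.4 → 28.9 kJ/mol.
The minimum (28.0 kJ/mol) occurs with I at 60°.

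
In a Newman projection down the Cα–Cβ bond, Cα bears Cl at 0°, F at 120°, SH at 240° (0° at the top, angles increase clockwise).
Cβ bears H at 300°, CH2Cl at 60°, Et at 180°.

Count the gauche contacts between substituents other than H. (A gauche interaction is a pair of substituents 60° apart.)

Non-H gauche pairs: Cl(0°)/CH2Cl(60°); F(120°)/CH2Cl(60°); F(120°)/Et(180°); SH(240°)/Et(180°) — 4 interactions.

4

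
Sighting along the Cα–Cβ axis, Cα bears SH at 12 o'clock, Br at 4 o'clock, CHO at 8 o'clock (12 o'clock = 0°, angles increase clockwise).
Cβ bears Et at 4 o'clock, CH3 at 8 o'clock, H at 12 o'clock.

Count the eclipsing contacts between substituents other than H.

Non-H eclipsing pairs: Br(120°)/Et(120°); CHO(240°)/CH3(240°) — 2 interactions.

2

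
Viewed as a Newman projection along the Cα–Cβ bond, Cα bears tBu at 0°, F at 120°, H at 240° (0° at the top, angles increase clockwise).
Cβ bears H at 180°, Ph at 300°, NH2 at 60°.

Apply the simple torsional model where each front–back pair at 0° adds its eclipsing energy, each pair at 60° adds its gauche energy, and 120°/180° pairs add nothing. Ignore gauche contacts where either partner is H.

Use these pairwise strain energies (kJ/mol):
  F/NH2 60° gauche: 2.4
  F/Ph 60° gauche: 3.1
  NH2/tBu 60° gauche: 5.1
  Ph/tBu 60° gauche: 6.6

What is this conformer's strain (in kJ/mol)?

This conformer (staggered): tBu(0°)/Ph(300°) gauche 6.6; tBu(0°)/NH2(60°) gauche 5.1; F(120°)/NH2(60°) gauche 2.4 → 14.1 kJ/mol.

14.1 kJ/mol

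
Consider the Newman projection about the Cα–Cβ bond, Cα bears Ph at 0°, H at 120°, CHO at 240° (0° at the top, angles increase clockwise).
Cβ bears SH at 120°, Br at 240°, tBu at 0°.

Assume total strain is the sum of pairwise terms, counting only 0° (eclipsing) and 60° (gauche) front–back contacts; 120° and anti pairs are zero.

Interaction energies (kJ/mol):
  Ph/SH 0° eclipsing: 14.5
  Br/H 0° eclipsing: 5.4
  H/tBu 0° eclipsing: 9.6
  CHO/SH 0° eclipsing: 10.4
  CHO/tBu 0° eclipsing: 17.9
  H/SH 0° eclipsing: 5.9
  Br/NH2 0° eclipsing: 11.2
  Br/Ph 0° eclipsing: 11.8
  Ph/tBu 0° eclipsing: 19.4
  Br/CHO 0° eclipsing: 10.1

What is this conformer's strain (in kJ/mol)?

This conformer (eclipsed): Ph(0°)/tBu(0°) eclipsed 19.4; H(120°)/SH(120°) eclipsed 5.9; CHO(240°)/Br(240°) eclipsed 10.1 → 35.4 kJ/mol.

35.4 kJ/mol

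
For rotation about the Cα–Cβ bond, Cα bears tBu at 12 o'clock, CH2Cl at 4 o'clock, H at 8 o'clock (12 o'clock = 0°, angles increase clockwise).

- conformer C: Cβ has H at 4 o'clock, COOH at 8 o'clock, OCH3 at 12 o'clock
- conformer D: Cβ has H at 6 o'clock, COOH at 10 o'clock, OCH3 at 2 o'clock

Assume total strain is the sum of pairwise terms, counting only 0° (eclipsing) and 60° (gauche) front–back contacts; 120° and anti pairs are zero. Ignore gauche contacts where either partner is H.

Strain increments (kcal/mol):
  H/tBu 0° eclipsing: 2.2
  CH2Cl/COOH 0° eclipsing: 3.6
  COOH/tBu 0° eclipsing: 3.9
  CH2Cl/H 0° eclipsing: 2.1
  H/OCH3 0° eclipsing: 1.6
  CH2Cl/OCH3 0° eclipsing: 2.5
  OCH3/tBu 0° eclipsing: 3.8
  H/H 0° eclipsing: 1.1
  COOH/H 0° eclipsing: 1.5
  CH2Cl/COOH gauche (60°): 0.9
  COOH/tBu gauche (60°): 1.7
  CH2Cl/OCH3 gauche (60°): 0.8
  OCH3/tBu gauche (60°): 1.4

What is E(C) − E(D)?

C (eclipsed): tBu–OCH3 eclipsed, CH2Cl–H eclipsed, H–COOH eclipsed; 3.8 + 2.1 + 1.5 = 7.4 kcal/mol.
D (staggered): tBu–COOH gauche, tBu–OCH3 gauche, CH2Cl–OCH3 gauche; 1.7 + 1.4 + 0.8 = 3.9 kcal/mol.
E(C) − E(D) = 7.4 − 3.9 = +3.5 kcal/mol.

+3.5 kcal/mol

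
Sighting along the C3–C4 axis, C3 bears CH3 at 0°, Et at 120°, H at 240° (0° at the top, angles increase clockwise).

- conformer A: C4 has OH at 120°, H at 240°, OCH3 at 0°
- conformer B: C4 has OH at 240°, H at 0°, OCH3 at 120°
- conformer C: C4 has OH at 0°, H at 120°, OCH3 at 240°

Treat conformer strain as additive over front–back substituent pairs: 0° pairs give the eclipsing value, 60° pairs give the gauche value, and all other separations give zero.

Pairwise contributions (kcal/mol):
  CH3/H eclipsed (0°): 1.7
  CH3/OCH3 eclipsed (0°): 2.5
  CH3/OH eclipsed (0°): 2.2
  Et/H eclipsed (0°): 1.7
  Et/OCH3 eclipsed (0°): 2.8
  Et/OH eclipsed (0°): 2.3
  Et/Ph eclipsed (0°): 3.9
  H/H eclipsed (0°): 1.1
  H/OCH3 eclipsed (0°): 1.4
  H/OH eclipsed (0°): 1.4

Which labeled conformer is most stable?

A (eclipsed): CH3(0°)/OCH3(0°) eclipsed 2.5; Et(120°)/OH(120°) eclipsed 2.3; H(240°)/H(240°) eclipsed 1.1 → 5.9 kcal/mol.
B (eclipsed): CH3(0°)/H(0°) eclipsed 1.7; Et(120°)/OCH3(120°) eclipsed 2.8; H(240°)/OH(240°) eclipsed 1.4 → 5.9 kcal/mol.
C (eclipsed): CH3(0°)/OH(0°) eclipsed 2.2; Et(120°)/H(120°) eclipsed 1.7; H(240°)/OCH3(240°) eclipsed 1.4 → 5.3 kcal/mol.
C has the lowest total (5.3 kcal/mol).

C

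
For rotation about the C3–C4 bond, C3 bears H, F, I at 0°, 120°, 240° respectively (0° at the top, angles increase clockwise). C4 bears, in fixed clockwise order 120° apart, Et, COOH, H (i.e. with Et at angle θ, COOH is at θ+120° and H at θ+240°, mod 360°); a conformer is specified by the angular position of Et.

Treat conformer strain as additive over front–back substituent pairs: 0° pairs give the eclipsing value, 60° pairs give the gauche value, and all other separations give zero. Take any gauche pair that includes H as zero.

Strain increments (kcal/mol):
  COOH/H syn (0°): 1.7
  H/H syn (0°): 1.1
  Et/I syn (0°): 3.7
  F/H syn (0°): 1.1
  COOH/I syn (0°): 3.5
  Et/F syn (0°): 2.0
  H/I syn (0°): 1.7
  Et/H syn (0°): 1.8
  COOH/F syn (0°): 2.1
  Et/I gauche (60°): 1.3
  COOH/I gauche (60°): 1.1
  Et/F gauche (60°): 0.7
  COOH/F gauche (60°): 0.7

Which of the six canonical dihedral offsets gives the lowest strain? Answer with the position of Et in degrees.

Et at 0° is eclipsed. H at 0° is eclipsed with Et at 0° (1.8); F at 120° is eclipsed with COOH at 120° (2.1); I at 240° is eclipsed with H at 240° (1.7). Total 5.6 kcal/mol.
Et at 60° is staggered. F at 120° is gauche with Et at 60° (0.7); F at 120° is gauche with COOH at 180° (0.7); I at 240° is gauche with COOH at 180° (1.1). Total 2.5 kcal/mol.
Et at 120° is eclipsed. H at 0° is eclipsed with H at 0° (1.1); F at 120° is eclipsed with Et at 120° (2.0); I at 240° is eclipsed with COOH at 240° (3.5). Total 6.6 kcal/mol.
Et at 180° is staggered. F at 120° is gauche with Et at 180° (0.7); I at 240° is gauche with Et at 180° (1.3); I at 240° is gauche with COOH at 300° (1.1). Total 3.1 kcal/mol.
Et at 240° is eclipsed. H at 0° is eclipsed with COOH at 0° (1.7); F at 120° is eclipsed with H at 120° (1.1); I at 240° is eclipsed with Et at 240° (3.7). Total 6.5 kcal/mol.
Et at 300° is staggered. F at 120° is gauche with COOH at 60° (0.7); I at 240° is gauche with Et at 300° (1.3). Total 2.0 kcal/mol.
The minimum (2.0 kcal/mol) occurs with Et at 300°.

300°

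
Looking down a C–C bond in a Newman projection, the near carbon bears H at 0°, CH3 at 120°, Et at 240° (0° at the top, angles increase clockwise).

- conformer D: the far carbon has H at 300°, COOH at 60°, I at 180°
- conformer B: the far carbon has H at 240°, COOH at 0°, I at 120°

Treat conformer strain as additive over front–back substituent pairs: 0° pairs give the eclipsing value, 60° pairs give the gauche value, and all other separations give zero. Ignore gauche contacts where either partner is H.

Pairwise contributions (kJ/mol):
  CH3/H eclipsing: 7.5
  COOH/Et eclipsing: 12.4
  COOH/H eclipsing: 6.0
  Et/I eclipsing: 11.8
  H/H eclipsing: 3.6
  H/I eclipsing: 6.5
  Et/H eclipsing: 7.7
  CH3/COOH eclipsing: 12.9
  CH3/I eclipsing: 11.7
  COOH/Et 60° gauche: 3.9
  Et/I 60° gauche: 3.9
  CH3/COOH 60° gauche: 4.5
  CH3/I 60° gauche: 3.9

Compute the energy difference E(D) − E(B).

-13.1 kJ/mol

D (staggered): CH3(120°)/COOH(60°) gauche 4.5; CH3(120°)/I(180°) gauche 3.9; Et(240°)/I(180°) gauche 3.9 → 12.3 kJ/mol.
B (eclipsed): H(0°)/COOH(0°) eclipsed 6.0; CH3(120°)/I(120°) eclipsed 11.7; Et(240°)/H(240°) eclipsed 7.7 → 25.4 kJ/mol.
E(D) − E(B) = 12.3 − 25.4 = -13.1 kJ/mol.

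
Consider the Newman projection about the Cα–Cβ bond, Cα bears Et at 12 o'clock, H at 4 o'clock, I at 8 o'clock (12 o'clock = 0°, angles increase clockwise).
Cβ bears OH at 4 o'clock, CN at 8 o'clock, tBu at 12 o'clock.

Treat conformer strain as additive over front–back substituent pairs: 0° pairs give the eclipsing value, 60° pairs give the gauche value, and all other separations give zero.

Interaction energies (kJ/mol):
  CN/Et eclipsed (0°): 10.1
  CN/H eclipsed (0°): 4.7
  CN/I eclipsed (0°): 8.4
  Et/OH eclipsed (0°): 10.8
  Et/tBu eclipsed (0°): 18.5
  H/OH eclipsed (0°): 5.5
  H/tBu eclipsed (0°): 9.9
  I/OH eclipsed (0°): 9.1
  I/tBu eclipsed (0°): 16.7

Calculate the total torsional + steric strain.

This conformer (eclipsed): Et(0°)/tBu(0°) eclipsed 18.5; H(120°)/OH(120°) eclipsed 5.5; I(240°)/CN(240°) eclipsed 8.4 → 32.4 kJ/mol.

32.4 kJ/mol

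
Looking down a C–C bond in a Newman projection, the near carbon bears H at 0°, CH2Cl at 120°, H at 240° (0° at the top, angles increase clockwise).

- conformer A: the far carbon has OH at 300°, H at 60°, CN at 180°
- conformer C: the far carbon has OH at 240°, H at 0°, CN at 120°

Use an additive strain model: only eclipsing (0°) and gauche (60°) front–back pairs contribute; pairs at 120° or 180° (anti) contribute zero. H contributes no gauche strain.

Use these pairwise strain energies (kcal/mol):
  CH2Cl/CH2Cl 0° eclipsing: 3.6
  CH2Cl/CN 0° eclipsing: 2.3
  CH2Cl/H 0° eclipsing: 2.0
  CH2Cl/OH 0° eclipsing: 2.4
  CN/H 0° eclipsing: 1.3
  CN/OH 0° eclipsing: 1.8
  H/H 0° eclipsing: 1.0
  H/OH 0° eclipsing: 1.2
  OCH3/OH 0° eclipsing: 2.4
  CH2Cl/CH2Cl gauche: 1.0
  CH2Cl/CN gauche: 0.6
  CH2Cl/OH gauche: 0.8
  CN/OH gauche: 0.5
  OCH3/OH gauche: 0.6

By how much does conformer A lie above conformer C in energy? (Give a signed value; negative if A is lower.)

-3.9 kcal/mol

A is staggered. CH2Cl at 120° is gauche with CN at 180° (0.6). Total 0.6 kcal/mol.
C is eclipsed. H at 0° is eclipsed with H at 0° (1.0); CH2Cl at 120° is eclipsed with CN at 120° (2.3); H at 240° is eclipsed with OH at 240° (1.2). Total 4.5 kcal/mol.
E(A) − E(C) = 0.6 − 4.5 = -3.9 kcal/mol.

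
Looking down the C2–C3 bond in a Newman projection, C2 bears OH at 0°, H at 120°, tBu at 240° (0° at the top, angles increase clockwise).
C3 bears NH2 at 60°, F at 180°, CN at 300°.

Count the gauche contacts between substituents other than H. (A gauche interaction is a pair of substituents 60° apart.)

Non-H gauche pairs: OH(0°)/NH2(60°); OH(0°)/CN(300°); tBu(240°)/F(180°); tBu(240°)/CN(300°) — 4 interactions.

4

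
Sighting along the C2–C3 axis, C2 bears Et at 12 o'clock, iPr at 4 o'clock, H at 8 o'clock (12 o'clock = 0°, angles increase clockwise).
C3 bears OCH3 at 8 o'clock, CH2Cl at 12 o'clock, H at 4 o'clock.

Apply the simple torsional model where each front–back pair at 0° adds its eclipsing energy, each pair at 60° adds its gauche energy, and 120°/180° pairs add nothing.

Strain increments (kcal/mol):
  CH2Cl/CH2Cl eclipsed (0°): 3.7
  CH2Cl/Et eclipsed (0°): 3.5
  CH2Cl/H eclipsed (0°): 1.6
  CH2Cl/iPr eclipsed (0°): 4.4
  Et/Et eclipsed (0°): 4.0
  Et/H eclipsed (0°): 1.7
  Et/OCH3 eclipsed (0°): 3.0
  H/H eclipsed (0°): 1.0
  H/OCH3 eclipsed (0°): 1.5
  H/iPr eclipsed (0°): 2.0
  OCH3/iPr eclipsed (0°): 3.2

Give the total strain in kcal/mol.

7.0 kcal/mol

This conformer (eclipsed): Et–CH2Cl eclipsed, iPr–H eclipsed, H–OCH3 eclipsed; 3.5 + 2.0 + 1.5 = 7.0 kcal/mol.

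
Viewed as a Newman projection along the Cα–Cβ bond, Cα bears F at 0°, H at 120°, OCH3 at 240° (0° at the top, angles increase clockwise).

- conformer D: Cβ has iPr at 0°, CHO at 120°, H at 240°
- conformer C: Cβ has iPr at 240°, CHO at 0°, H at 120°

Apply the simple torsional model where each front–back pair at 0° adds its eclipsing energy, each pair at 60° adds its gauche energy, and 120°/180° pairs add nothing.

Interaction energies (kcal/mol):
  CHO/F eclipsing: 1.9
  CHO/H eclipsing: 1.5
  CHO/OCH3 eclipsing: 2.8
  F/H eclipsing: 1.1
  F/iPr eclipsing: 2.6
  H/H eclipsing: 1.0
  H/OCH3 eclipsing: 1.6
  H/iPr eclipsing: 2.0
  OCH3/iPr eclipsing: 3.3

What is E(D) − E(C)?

-0.5 kcal/mol

D (eclipsed): F–iPr eclipsed, H–CHO eclipsed, OCH3–H eclipsed; 2.6 + 1.5 + 1.6 = 5.7 kcal/mol.
C (eclipsed): F–CHO eclipsed, H–H eclipsed, OCH3–iPr eclipsed; 1.9 + 1.0 + 3.3 = 6.2 kcal/mol.
E(D) − E(C) = 5.7 − 6.2 = -0.5 kcal/mol.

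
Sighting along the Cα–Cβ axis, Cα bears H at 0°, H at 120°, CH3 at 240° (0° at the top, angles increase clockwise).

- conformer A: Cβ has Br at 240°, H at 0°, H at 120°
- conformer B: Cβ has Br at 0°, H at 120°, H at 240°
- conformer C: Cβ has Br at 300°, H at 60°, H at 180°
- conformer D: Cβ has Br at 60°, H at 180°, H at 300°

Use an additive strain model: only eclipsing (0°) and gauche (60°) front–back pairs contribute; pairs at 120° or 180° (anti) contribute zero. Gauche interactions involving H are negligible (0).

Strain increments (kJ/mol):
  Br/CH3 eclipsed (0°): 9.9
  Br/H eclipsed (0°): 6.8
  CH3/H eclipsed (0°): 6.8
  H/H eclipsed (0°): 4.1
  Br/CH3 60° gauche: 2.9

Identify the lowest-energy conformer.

A (eclipsed): H(0°)/H(0°) eclipsed 4.1; H(120°)/H(120°) eclipsed 4.1; CH3(240°)/Br(240°) eclipsed 9.9 → 18.1 kJ/mol.
B (eclipsed): H(0°)/Br(0°) eclipsed 6.8; H(120°)/H(120°) eclipsed 4.1; CH3(240°)/H(240°) eclipsed 6.8 → 17.7 kJ/mol.
C (staggered): CH3(240°)/Br(300°) gauche 2.9 → 2.9 kJ/mol.
D (staggered): no non-H gauche contacts → 0.0 kJ/mol.
D has the lowest total (0.0 kJ/mol).

D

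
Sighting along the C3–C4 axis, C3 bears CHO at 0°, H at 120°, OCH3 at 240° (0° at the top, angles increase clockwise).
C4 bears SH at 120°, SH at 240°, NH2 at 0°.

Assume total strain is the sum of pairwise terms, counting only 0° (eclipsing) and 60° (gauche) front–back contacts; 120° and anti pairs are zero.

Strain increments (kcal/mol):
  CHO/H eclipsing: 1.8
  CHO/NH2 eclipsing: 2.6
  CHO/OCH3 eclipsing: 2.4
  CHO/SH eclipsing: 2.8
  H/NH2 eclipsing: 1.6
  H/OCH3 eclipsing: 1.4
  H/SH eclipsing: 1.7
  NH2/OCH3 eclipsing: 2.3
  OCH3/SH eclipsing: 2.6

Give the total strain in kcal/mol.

This conformer is eclipsed. CHO at 0° is eclipsed with NH2 at 0° (2.6); H at 120° is eclipsed with SH at 120° (1.7); OCH3 at 240° is eclipsed with SH at 240° (2.6). Total 6.9 kcal/mol.

6.9 kcal/mol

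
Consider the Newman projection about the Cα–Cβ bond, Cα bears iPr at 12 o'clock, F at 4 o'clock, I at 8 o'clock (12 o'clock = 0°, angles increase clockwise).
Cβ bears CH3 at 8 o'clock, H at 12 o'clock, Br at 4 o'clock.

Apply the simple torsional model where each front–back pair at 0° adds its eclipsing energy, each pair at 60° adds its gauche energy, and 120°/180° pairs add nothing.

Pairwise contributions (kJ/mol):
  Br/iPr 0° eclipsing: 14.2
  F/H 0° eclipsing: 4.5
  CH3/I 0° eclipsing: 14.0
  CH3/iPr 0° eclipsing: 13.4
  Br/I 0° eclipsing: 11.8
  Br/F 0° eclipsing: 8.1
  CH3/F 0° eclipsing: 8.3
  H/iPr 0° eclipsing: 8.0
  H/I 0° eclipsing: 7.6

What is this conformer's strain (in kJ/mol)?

This conformer (eclipsed): iPr(0°)/H(0°) eclipsed 8.0; F(120°)/Br(120°) eclipsed 8.1; I(240°)/CH3(240°) eclipsed 14.0 → 30.1 kJ/mol.

30.1 kJ/mol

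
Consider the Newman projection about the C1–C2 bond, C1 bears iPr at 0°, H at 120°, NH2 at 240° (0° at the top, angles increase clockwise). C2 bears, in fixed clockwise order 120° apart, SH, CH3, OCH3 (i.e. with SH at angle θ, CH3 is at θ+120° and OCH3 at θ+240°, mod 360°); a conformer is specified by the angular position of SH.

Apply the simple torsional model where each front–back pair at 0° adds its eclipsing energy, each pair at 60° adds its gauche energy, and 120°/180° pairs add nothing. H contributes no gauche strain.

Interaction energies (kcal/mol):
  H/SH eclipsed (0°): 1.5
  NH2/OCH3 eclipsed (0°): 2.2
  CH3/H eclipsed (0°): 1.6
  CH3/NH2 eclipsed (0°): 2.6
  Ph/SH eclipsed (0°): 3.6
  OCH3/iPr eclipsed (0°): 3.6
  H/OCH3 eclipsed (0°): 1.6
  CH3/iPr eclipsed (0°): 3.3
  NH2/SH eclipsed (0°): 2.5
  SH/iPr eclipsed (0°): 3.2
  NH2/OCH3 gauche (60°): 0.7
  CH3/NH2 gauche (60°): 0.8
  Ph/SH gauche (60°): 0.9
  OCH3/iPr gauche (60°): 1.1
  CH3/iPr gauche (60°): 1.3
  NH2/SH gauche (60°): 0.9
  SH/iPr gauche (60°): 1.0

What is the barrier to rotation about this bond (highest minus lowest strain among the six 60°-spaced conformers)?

4.1 kcal/mol

SH at 0° (eclipsed): iPr(0°)/SH(0°) eclipsed 3.2; H(120°)/CH3(120°) eclipsed 1.6; NH2(240°)/OCH3(240°) eclipsed 2.2 → 7.0 kcal/mol.
SH at 60° (staggered): iPr(0°)/SH(60°) gauche 1.0; iPr(0°)/OCH3(300°) gauche 1.1; NH2(240°)/CH3(180°) gauche 0.8; NH2(240°)/OCH3(300°) gauche 0.7 → 3.6 kcal/mol.
SH at 120° (eclipsed): iPr(0°)/OCH3(0°) eclipsed 3.6; H(120°)/SH(120°) eclipsed 1.5; NH2(240°)/CH3(240°) eclipsed 2.6 → 7.7 kcal/mol.
SH at 180° (staggered): iPr(0°)/CH3(300°) gauche 1.3; iPr(0°)/OCH3(60°) gauche 1.1; NH2(240°)/SH(180°) gauche 0.9; NH2(240°)/CH3(300°) gauche 0.8 → 4.1 kcal/mol.
SH at 240° (eclipsed): iPr(0°)/CH3(0°) eclipsed 3.3; H(120°)/OCH3(120°) eclipsed 1.6; NH2(240°)/SH(240°) eclipsed 2.5 → 7.4 kcal/mol.
SH at 300° (staggered): iPr(0°)/SH(300°) gauche 1.0; iPr(0°)/CH3(60°) gauche 1.3; NH2(240°)/SH(300°) gauche 0.9; NH2(240°)/OCH3(180°) gauche 0.7 → 3.9 kcal/mol.
Max at 120° (7.7 kcal/mol), min at 60° (3.6 kcal/mol); barrier = 4.1 kcal/mol.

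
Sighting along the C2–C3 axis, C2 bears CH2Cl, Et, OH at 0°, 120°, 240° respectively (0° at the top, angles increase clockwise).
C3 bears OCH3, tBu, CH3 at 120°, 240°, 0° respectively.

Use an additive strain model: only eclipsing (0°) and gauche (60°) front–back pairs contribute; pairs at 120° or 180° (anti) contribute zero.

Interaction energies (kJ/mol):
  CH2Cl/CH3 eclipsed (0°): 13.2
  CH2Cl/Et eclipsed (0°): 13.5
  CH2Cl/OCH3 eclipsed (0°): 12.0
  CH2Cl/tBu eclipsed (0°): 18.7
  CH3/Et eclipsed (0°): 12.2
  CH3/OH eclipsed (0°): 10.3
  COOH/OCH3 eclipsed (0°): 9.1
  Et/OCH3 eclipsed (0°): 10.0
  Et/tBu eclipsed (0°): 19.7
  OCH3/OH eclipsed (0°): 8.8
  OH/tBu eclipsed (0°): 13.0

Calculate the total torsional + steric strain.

36.2 kJ/mol

This conformer (eclipsed): CH2Cl–CH3 eclipsed, Et–OCH3 eclipsed, OH–tBu eclipsed; 13.2 + 10.0 + 13.0 = 36.2 kJ/mol.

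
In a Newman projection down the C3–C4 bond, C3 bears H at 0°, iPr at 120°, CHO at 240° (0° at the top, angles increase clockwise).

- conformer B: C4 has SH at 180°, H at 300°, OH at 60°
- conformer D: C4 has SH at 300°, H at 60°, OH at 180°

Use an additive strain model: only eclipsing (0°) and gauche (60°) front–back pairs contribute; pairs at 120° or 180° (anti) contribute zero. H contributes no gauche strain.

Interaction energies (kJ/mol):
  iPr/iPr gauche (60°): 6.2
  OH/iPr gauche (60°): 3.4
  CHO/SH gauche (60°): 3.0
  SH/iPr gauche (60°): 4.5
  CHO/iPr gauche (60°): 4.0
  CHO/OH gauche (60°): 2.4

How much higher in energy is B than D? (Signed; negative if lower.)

B (staggered): iPr–SH gauche, iPr–OH gauche, CHO–SH gauche; 4.5 + 3.4 + 3.0 = 10.9 kJ/mol.
D (staggered): iPr–OH gauche, CHO–SH gauche, CHO–OH gauche; 3.4 + 3.0 + 2.4 = 8.8 kJ/mol.
E(B) − E(D) = 10.9 − 8.8 = +2.1 kJ/mol.

+2.1 kJ/mol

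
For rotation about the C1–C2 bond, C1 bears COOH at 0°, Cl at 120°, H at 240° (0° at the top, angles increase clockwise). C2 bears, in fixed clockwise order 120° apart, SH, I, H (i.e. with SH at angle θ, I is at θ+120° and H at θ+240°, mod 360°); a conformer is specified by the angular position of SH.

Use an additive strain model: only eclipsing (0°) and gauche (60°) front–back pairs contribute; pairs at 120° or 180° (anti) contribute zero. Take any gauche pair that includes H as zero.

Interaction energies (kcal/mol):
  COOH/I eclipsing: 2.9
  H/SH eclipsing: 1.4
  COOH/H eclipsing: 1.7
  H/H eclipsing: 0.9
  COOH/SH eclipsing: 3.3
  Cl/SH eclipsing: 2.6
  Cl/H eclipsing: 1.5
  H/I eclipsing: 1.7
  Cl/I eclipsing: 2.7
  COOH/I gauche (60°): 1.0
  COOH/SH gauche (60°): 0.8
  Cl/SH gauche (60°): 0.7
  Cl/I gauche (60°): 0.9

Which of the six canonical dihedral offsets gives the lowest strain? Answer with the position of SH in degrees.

180°

SH at 0° (eclipsed): COOH(0°)/SH(0°) eclipsed 3.3; Cl(120°)/I(120°) eclipsed 2.7; H(240°)/H(240°) eclipsed 0.9 → 6.9 kcal/mol.
SH at 60° (staggered): COOH(0°)/SH(60°) gauche 0.8; Cl(120°)/SH(60°) gauche 0.7; Cl(120°)/I(180°) gauche 0.9 → 2.4 kcal/mol.
SH at 120° (eclipsed): COOH(0°)/H(0°) eclipsed 1.7; Cl(120°)/SH(120°) eclipsed 2.6; H(240°)/I(240°) eclipsed 1.7 → 6.0 kcal/mol.
SH at 180° (staggered): COOH(0°)/I(300°) gauche 1.0; Cl(120°)/SH(180°) gauche 0.7 → 1.7 kcal/mol.
SH at 240° (eclipsed): COOH(0°)/I(0°) eclipsed 2.9; Cl(120°)/H(120°) eclipsed 1.5; H(240°)/SH(240°) eclipsed 1.4 → 5.8 kcal/mol.
SH at 300° (staggered): COOH(0°)/SH(300°) gauche 0.8; COOH(0°)/I(60°) gauche 1.0; Cl(120°)/I(60°) gauche 0.9 → 2.7 kcal/mol.
The minimum (1.7 kcal/mol) occurs with SH at 180°.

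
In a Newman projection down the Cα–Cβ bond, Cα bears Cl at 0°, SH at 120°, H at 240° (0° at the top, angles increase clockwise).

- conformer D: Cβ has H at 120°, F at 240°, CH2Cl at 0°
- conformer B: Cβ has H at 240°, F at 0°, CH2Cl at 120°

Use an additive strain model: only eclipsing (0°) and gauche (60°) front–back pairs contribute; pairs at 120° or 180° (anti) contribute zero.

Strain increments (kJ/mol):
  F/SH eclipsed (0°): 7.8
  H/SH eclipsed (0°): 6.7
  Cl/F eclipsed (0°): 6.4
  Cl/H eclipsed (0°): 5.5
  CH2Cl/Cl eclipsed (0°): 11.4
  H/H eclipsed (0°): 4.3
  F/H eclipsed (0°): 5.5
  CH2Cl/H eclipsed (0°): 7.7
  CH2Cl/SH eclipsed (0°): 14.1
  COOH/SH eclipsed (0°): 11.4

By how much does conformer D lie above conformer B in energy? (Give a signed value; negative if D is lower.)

D (eclipsed): Cl–CH2Cl eclipsed, SH–H eclipsed, H–F eclipsed; 11.4 + 6.7 + 5.5 = 23.6 kJ/mol.
B (eclipsed): Cl–F eclipsed, SH–CH2Cl eclipsed, H–H eclipsed; 6.4 + 14.1 + 4.3 = 24.8 kJ/mol.
E(D) − E(B) = 23.6 − 24.8 = -1.2 kJ/mol.

-1.2 kJ/mol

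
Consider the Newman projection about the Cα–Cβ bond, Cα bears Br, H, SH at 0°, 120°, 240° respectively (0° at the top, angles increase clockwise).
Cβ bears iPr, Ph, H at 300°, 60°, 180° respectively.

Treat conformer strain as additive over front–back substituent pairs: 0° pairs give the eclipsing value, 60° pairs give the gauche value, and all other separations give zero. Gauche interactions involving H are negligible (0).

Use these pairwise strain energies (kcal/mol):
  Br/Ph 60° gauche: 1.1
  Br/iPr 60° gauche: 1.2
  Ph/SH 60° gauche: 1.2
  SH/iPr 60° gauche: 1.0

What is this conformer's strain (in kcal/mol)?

3.3 kcal/mol

This conformer (staggered): Br–iPr gauche, Br–Ph gauche, SH–iPr gauche; 1.2 + 1.1 + 1.0 = 3.3 kcal/mol.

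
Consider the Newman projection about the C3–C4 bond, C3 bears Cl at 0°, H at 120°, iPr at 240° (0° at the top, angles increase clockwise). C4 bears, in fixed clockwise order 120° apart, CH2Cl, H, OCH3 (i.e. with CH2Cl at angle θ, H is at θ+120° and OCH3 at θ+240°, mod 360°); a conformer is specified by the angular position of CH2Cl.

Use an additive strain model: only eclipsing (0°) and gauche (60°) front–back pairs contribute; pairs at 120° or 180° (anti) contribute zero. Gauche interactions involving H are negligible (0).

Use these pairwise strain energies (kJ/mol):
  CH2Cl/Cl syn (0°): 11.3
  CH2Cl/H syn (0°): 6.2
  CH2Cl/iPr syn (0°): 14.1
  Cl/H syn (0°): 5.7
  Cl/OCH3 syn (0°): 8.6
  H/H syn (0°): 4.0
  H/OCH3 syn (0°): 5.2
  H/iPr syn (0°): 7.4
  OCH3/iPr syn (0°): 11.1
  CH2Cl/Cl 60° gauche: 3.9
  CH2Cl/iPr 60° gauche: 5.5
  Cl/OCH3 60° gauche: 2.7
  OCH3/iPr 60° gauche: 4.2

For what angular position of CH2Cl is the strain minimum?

180°

CH2Cl at 0° (eclipsed): Cl(0°)/CH2Cl(0°) eclipsed 11.3; H(120°)/H(120°) eclipsed 4.0; iPr(240°)/OCH3(240°) eclipsed 11.1 → 26.4 kJ/mol.
CH2Cl at 60° (staggered): Cl(0°)/CH2Cl(60°) gauche 3.9; Cl(0°)/OCH3(300°) gauche 2.7; iPr(240°)/OCH3(300°) gauche 4.2 → 10.8 kJ/mol.
CH2Cl at 120° (eclipsed): Cl(0°)/OCH3(0°) eclipsed 8.6; H(120°)/CH2Cl(120°) eclipsed 6.2; iPr(240°)/H(240°) eclipsed 7.4 → 22.2 kJ/mol.
CH2Cl at 180° (staggered): Cl(0°)/OCH3(60°) gauche 2.7; iPr(240°)/CH2Cl(180°) gauche 5.5 → 8.2 kJ/mol.
CH2Cl at 240° (eclipsed): Cl(0°)/H(0°) eclipsed 5.7; H(120°)/OCH3(120°) eclipsed 5.2; iPr(240°)/CH2Cl(240°) eclipsed 14.1 → 25.0 kJ/mol.
CH2Cl at 300° (staggered): Cl(0°)/CH2Cl(300°) gauche 3.9; iPr(240°)/CH2Cl(300°) gauche 5.5; iPr(240°)/OCH3(180°) gauche 4.2 → 13.6 kJ/mol.
The minimum (8.2 kJ/mol) occurs with CH2Cl at 180°.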